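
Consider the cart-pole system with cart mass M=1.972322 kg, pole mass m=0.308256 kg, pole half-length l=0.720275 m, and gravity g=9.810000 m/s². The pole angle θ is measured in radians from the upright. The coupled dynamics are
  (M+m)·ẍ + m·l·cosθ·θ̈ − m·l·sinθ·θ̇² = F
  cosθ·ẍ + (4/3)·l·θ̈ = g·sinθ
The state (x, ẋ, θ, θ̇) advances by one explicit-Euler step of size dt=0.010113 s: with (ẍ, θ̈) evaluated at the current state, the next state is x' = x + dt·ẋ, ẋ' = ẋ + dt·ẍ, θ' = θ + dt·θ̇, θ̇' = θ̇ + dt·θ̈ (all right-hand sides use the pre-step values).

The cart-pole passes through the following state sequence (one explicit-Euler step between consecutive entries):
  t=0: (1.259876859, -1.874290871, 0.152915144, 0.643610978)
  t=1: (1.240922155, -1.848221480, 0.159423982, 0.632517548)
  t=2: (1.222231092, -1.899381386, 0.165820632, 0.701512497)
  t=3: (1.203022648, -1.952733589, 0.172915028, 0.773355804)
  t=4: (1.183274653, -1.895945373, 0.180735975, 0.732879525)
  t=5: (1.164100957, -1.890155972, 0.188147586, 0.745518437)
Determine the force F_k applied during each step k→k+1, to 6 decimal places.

step 0→1:
  ẍ = (ẋ'−ẋ)/dt = (-1.848221480−-1.874290871)/0.010113 = 2.577810
  θ̈ = (θ̇'−θ̇)/dt = (0.632517548−0.643610978)/0.010113 = -1.096947
  sinθ=0.152320, cosθ=0.988331
  F = (M+m)·ẍ + m·l·cosθ·θ̈ − m·l·sinθ·θ̇² = 5.878896 + -0.240712 − 0.014009 = 5.624175
step 1→2:
  ẍ = (ẋ'−ẋ)/dt = (-1.899381386−-1.848221480)/0.010113 = -5.058826
  θ̈ = (θ̇'−θ̇)/dt = (0.701512497−0.632517548)/0.010113 = 6.822402
  sinθ=0.158750, cosθ=0.987319
  F = (M+m)·ẍ + m·l·cosθ·θ̈ − m·l·sinθ·θ̇² = -11.537047 + 1.495563 − 0.014102 = -10.055586
step 2→3:
  ẍ = (ẋ'−ẋ)/dt = (-1.952733589−-1.899381386)/0.010113 = -5.275606
  θ̈ = (θ̇'−θ̇)/dt = (0.773355804−0.701512497)/0.010113 = 7.104055
  sinθ=0.165062, cosθ=0.986283
  F = (M+m)·ẍ + m·l·cosθ·θ̈ − m·l·sinθ·θ̇² = -12.031431 + 1.555671 − 0.018035 = -10.493795
step 3→4:
  ẍ = (ẋ'−ẋ)/dt = (-1.895945373−-1.952733589)/0.010113 = 5.615368
  θ̈ = (θ̇'−θ̇)/dt = (0.732879525−0.773355804)/0.010113 = -4.002401
  sinθ=0.172055, cosθ=0.985087
  F = (M+m)·ẍ + m·l·cosθ·θ̈ − m·l·sinθ·θ̇² = 12.806285 + -0.875397 − 0.022847 = 11.908040
step 4→5:
  ẍ = (ẋ'−ẋ)/dt = (-1.890155972−-1.895945373)/0.010113 = 0.572471
  θ̈ = (θ̇'−θ̇)/dt = (0.745518437−0.732879525)/0.010113 = 1.249769
  sinθ=0.179754, cosθ=0.983712
  F = (M+m)·ẍ + m·l·cosθ·θ̈ − m·l·sinθ·θ̇² = 1.305565 + 0.272965 − 0.021436 = 1.557094

F_0 = 5.624175 N
F_1 = -10.055586 N
F_2 = -10.493795 N
F_3 = 11.908040 N
F_4 = 1.557094 N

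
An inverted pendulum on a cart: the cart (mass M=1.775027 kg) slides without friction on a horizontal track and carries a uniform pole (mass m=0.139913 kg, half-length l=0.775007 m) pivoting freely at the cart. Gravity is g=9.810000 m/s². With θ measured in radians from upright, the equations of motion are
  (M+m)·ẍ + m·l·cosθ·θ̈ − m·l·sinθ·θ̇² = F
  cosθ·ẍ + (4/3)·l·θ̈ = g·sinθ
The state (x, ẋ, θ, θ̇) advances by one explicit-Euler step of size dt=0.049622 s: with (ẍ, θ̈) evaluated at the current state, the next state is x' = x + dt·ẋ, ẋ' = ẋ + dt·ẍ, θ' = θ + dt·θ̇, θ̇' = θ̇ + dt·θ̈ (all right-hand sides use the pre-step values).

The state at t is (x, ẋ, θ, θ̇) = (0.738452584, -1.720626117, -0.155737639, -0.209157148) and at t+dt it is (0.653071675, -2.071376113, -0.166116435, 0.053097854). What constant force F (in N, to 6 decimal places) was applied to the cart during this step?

ẍ = (ẋ'−ẋ)/dt = (-2.071376113−-1.720626117)/0.049622 = -7.068437
θ̈ = (θ̇'−θ̇)/dt = (0.053097854−-0.209157148)/0.049622 = 5.285055
sinθ=-0.155109, cosθ=0.987897
F = (M+m)·ẍ + m·l·cosθ·θ̈ − m·l·sinθ·θ̇² = -13.535633 + 0.566142 − -0.000736 = -12.968756

F = -12.968756 N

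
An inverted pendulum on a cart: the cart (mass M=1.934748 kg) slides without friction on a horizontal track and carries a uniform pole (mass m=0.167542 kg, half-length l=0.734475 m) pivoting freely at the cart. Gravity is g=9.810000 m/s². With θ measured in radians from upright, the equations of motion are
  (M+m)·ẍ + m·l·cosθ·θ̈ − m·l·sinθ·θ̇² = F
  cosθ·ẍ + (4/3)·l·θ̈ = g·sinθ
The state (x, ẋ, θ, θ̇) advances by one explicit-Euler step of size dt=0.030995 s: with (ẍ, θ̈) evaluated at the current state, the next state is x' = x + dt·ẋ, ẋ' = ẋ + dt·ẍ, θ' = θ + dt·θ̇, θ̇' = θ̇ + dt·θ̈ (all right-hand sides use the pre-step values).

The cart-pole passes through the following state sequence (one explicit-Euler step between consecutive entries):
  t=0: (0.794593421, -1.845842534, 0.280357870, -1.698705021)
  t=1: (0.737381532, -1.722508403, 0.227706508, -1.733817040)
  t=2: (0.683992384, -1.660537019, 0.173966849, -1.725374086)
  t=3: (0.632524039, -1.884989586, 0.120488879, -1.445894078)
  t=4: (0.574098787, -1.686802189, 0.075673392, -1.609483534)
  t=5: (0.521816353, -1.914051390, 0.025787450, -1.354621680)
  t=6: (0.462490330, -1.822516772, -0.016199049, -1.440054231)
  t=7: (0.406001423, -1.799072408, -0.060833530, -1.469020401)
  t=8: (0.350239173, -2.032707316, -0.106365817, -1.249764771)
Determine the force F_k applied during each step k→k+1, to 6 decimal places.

step 0→1:
  ẍ = (ẋ'−ẋ)/dt = (-1.722508403−-1.845842534)/0.030995 = 3.979162
  θ̈ = (θ̇'−θ̇)/dt = (-1.733817040−-1.698705021)/0.030995 = -1.132828
  sinθ=0.276700, cosθ=0.960956
  F = (M+m)·ẍ + m·l·cosθ·θ̈ − m·l·sinθ·θ̇² = 8.365353 + -0.133958 − 0.098253 = 8.133142
step 1→2:
  ẍ = (ẋ'−ẋ)/dt = (-1.660537019−-1.722508403)/0.030995 = 1.999399
  θ̈ = (θ̇'−θ̇)/dt = (-1.725374086−-1.733817040)/0.030995 = 0.272397
  sinθ=0.225744, cosθ=0.974187
  F = (M+m)·ẍ + m·l·cosθ·θ̈ − m·l·sinθ·θ̇² = 4.203317 + 0.032655 − 0.083507 = 4.152465
step 2→3:
  ẍ = (ẋ'−ẋ)/dt = (-1.884989586−-1.660537019)/0.030995 = -7.241573
  θ̈ = (θ̇'−θ̇)/dt = (-1.445894078−-1.725374086)/0.030995 = 9.016938
  sinθ=0.173091, cosθ=0.984906
  F = (M+m)·ẍ + m·l·cosθ·θ̈ − m·l·sinθ·θ̇² = -15.223887 + 1.092835 − 0.063408 = -14.194460
step 3→4:
  ẍ = (ẋ'−ẋ)/dt = (-1.686802189−-1.884989586)/0.030995 = 6.394173
  θ̈ = (θ̇'−θ̇)/dt = (-1.609483534−-1.445894078)/0.030995 = -5.277930
  sinθ=0.120198, cosθ=0.992750
  F = (M+m)·ẍ + m·l·cosθ·θ̈ − m·l·sinθ·θ̇² = 13.442406 + -0.644769 − 0.030922 = 12.766715
step 4→5:
  ẍ = (ẋ'−ẋ)/dt = (-1.914051390−-1.686802189)/0.030995 = -7.331802
  θ̈ = (θ̇'−θ̇)/dt = (-1.354621680−-1.609483534)/0.030995 = 8.222676
  sinθ=0.075601, cosθ=0.997138
  F = (M+m)·ẍ + m·l·cosθ·θ̈ − m·l·sinθ·θ̇² = -15.413574 + 1.008949 − 0.024099 = -14.428724
step 5→6:
  ẍ = (ẋ'−ẋ)/dt = (-1.822516772−-1.914051390)/0.030995 = 2.953206
  θ̈ = (θ̇'−θ̇)/dt = (-1.440054231−-1.354621680)/0.030995 = -2.756333
  sinθ=0.025785, cosθ=0.999668
  F = (M+m)·ẍ + m·l·cosθ·θ̈ − m·l·sinθ·θ̇² = 6.208495 + -0.339069 − 0.005822 = 5.863604
step 6→7:
  ẍ = (ẋ'−ẋ)/dt = (-1.799072408−-1.822516772)/0.030995 = 0.756392
  θ̈ = (θ̇'−θ̇)/dt = (-1.469020401−-1.440054231)/0.030995 = -0.934543
  sinθ=-0.016198, cosθ=0.999869
  F = (M+m)·ẍ + m·l·cosθ·θ̈ − m·l·sinθ·θ̇² = 1.590155 + -0.114986 − -0.004134 = 1.479303
step 7→8:
  ẍ = (ẋ'−ẋ)/dt = (-2.032707316−-1.799072408)/0.030995 = -7.537826
  θ̈ = (θ̇'−θ̇)/dt = (-1.249764771−-1.469020401)/0.030995 = 7.073903
  sinθ=-0.060796, cosθ=0.998150
  F = (M+m)·ẍ + m·l·cosθ·θ̈ − m·l·sinθ·θ̇² = -15.846696 + 0.868872 − -0.016145 = -14.961679

F_0 = 8.133142 N
F_1 = 4.152465 N
F_2 = -14.194460 N
F_3 = 12.766715 N
F_4 = -14.428724 N
F_5 = 5.863604 N
F_6 = 1.479303 N
F_7 = -14.961679 N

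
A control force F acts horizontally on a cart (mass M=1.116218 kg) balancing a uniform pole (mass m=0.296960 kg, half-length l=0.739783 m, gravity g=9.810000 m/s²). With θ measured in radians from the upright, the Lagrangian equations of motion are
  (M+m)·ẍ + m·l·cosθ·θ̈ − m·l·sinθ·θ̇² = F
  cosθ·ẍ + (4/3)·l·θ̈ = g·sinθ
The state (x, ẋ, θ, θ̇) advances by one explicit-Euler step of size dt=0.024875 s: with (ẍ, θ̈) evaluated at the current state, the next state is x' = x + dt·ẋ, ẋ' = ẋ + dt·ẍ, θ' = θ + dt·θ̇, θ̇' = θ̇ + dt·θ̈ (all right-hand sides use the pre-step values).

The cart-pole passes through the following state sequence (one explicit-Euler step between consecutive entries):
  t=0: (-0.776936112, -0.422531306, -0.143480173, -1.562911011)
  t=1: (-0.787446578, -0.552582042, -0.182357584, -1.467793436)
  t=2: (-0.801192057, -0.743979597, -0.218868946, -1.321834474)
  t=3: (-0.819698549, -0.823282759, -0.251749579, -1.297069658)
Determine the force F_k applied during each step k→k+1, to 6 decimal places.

step 0→1:
  ẍ = (ẋ'−ẋ)/dt = (-0.552582042−-0.422531306)/0.024875 = -5.228170
  θ̈ = (θ̇'−θ̇)/dt = (-1.467793436−-1.562911011)/0.024875 = 3.823822
  sinθ=-0.142988, cosθ=0.989724
  F = (M+m)·ẍ + m·l·cosθ·θ̈ − m·l·sinθ·θ̇² = -7.388335 + 0.831408 − -0.076731 = -6.480196
step 1→2:
  ẍ = (ẋ'−ẋ)/dt = (-0.743979597−-0.552582042)/0.024875 = -7.694374
  θ̈ = (θ̇'−θ̇)/dt = (-1.321834474−-1.467793436)/0.024875 = 5.867697
  sinθ=-0.181349, cosθ=0.983419
  F = (M+m)·ẍ + m·l·cosθ·θ̈ − m·l·sinθ·θ̇² = -10.873520 + 1.267677 − -0.085831 = -9.520012
step 2→3:
  ẍ = (ẋ'−ẋ)/dt = (-0.823282759−-0.743979597)/0.024875 = -3.188067
  θ̈ = (θ̇'−θ̇)/dt = (-1.297069658−-1.321834474)/0.024875 = 0.995570
  sinθ=-0.217126, cosθ=0.976144
  F = (M+m)·ẍ + m·l·cosθ·θ̈ − m·l·sinθ·θ̇² = -4.505306 + 0.213495 − -0.083343 = -4.208468

F_0 = -6.480196 N
F_1 = -9.520012 N
F_2 = -4.208468 N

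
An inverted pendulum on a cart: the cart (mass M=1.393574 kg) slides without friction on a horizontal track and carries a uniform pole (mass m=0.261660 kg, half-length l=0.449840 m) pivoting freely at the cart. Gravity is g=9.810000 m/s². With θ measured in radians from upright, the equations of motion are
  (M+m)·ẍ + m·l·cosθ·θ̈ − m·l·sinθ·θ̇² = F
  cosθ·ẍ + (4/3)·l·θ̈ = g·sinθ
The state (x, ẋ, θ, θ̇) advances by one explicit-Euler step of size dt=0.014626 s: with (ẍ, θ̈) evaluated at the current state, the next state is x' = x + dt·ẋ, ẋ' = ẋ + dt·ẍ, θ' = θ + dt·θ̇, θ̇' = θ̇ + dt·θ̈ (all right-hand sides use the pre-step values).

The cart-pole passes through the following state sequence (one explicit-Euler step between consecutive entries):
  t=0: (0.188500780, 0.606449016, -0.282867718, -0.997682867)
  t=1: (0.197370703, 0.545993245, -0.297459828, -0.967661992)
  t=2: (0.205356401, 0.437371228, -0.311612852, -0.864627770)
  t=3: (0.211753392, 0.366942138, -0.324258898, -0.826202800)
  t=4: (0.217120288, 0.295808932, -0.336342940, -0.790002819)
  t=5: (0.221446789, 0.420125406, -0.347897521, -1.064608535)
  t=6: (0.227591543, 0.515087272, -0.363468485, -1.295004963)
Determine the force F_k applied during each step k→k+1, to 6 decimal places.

step 0→1:
  ẍ = (ẋ'−ẋ)/dt = (0.545993245−0.606449016)/0.014626 = -4.133445
  θ̈ = (θ̇'−θ̇)/dt = (-0.967661992−-0.997682867)/0.014626 = 2.052569
  sinθ=-0.279111, cosθ=0.960259
  F = (M+m)·ẍ + m·l·cosθ·θ̈ − m·l·sinθ·θ̇² = -6.841819 + 0.231997 − -0.032701 = -6.577122
step 1→2:
  ẍ = (ẋ'−ẋ)/dt = (0.437371228−0.545993245)/0.014626 = -7.426639
  θ̈ = (θ̇'−θ̇)/dt = (-0.864627770−-0.967661992)/0.014626 = 7.044593
  sinθ=-0.293093, cosθ=0.956084
  F = (M+m)·ẍ + m·l·cosθ·θ̈ − m·l·sinθ·θ̇² = -12.292825 + 0.792770 − -0.032303 = -11.467751
step 2→3:
  ẍ = (ẋ'−ẋ)/dt = (0.366942138−0.437371228)/0.014626 = -4.815335
  θ̈ = (θ̇'−θ̇)/dt = (-0.826202800−-0.864627770)/0.014626 = 2.627169
  sinθ=-0.306594, cosθ=0.951840
  F = (M+m)·ẍ + m·l·cosθ·θ̈ − m·l·sinθ·θ̇² = -7.970506 + 0.294339 − -0.026978 = -7.649189
step 3→4:
  ẍ = (ẋ'−ẋ)/dt = (0.295808932−0.366942138)/0.014626 = -4.863476
  θ̈ = (θ̇'−θ̇)/dt = (-0.790002819−-0.826202800)/0.014626 = 2.475043
  sinθ=-0.318606, cosθ=0.947887
  F = (M+m)·ẍ + m·l·cosθ·θ̈ − m·l·sinθ·θ̇² = -8.050191 + 0.276143 − -0.025599 = -7.748449
step 4→5:
  ẍ = (ẋ'−ẋ)/dt = (0.420125406−0.295808932)/0.014626 = 8.499691
  θ̈ = (θ̇'−θ̇)/dt = (-1.064608535−-0.790002819)/0.014626 = -18.775175
  sinθ=-0.330037, cosθ=0.943968
  F = (M+m)·ẍ + m·l·cosθ·θ̈ − m·l·sinθ·θ̇² = 14.068977 + -2.086107 − -0.024245 = 12.007114
step 5→6:
  ẍ = (ẋ'−ẋ)/dt = (0.515087272−0.420125406)/0.014626 = 6.492675
  θ̈ = (θ̇'−θ̇)/dt = (-1.295004963−-1.064608535)/0.014626 = -15.752525
  sinθ=-0.340922, cosθ=0.940092
  F = (M+m)·ẍ + m·l·cosθ·θ̈ − m·l·sinθ·θ̇² = 10.746897 + -1.743074 − -0.045481 = 9.049304

F_0 = -6.577122 N
F_1 = -11.467751 N
F_2 = -7.649189 N
F_3 = -7.748449 N
F_4 = 12.007114 N
F_5 = 9.049304 N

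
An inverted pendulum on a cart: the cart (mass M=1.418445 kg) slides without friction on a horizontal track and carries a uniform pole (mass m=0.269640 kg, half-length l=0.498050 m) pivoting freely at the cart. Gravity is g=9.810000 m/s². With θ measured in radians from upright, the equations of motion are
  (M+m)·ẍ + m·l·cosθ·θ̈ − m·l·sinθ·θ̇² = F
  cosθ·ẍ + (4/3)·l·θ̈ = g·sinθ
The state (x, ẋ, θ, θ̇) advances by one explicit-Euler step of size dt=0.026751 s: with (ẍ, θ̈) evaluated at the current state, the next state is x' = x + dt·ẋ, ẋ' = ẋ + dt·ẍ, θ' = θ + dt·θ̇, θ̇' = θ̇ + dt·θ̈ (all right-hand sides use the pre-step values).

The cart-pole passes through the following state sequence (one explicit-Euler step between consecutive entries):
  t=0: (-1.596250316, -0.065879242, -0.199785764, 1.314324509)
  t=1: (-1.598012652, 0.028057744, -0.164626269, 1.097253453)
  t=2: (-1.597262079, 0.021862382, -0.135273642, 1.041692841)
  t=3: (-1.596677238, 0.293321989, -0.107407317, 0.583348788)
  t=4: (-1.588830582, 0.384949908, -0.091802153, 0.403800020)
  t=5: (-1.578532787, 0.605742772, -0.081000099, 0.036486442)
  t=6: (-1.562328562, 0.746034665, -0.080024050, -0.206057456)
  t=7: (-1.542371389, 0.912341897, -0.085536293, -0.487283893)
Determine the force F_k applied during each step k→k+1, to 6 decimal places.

F_0 = 4.905749 N
F_1 = -0.639604 N
F_2 = 14.869799 N
F_3 = 4.890784 N
F_4 = 12.098630 N
F_5 = 7.639325 N
F_6 = 9.087762 N

step 0→1:
  ẍ = (ẋ'−ẋ)/dt = (0.028057744−-0.065879242)/0.026751 = 3.511532
  θ̈ = (θ̇'−θ̇)/dt = (1.097253453−1.314324509)/0.026751 = -8.114502
  sinθ=-0.198459, cosθ=0.980109
  F = (M+m)·ẍ + m·l·cosθ·θ̈ − m·l·sinθ·θ̇² = 5.927764 + -1.068055 − -0.046040 = 4.905749
step 1→2:
  ẍ = (ẋ'−ẋ)/dt = (0.021862382−0.028057744)/0.026751 = -0.231594
  θ̈ = (θ̇'−θ̇)/dt = (1.041692841−1.097253453)/0.026751 = -2.076955
  sinθ=-0.163884, cosθ=0.986480
  F = (M+m)·ẍ + m·l·cosθ·θ̈ − m·l·sinθ·θ̇² = -0.390950 + -0.275152 − -0.026498 = -0.639604
step 2→3:
  ẍ = (ẋ'−ẋ)/dt = (0.293321989−0.021862382)/0.026751 = 10.147643
  θ̈ = (θ̇'−θ̇)/dt = (0.583348788−1.041692841)/0.026751 = -17.133717
  sinθ=-0.134861, cosθ=0.990864
  F = (M+m)·ẍ + m·l·cosθ·θ̈ − m·l·sinθ·θ̇² = 17.130085 + -2.279938 − -0.019653 = 14.869799
step 3→4:
  ẍ = (ẋ'−ẋ)/dt = (0.384949908−0.293321989)/0.026751 = 3.425215
  θ̈ = (θ̇'−θ̇)/dt = (0.403800020−0.583348788)/0.026751 = -6.711853
  sinθ=-0.107201, cosθ=0.994237
  F = (M+m)·ẍ + m·l·cosθ·θ̈ − m·l·sinθ·θ̇² = 5.782054 + -0.896169 − -0.004899 = 4.890784
step 4→5:
  ẍ = (ẋ'−ẋ)/dt = (0.605742772−0.384949908)/0.026751 = 8.253630
  θ̈ = (θ̇'−θ̇)/dt = (0.036486442−0.403800020)/0.026751 = -13.730835
  sinθ=-0.091673, cosθ=0.995789
  F = (M+m)·ẍ + m·l·cosθ·θ̈ − m·l·sinθ·θ̇² = 13.932829 + -1.836207 − -0.002007 = 12.098630
step 5→6:
  ẍ = (ẋ'−ẋ)/dt = (0.746034665−0.605742772)/0.026751 = 5.244361
  θ̈ = (θ̇'−θ̇)/dt = (-0.206057456−0.036486442)/0.026751 = -9.066723
  sinθ=-0.080912, cosθ=0.996721
  F = (M+m)·ẍ + m·l·cosθ·θ̈ − m·l·sinθ·θ̇² = 8.852927 + -1.213616 − -0.000014 = 7.639325
step 6→7:
  ẍ = (ẋ'−ẋ)/dt = (0.912341897−0.746034665)/0.026751 = 6.216860
  θ̈ = (θ̇'−θ̇)/dt = (-0.487283893−-0.206057456)/0.026751 = -10.512745
  sinθ=-0.079939, cosθ=0.996800
  F = (M+m)·ẍ + m·l·cosθ·θ̈ − m·l·sinθ·θ̇² = 10.494589 + -1.407283 − -0.000456 = 9.087762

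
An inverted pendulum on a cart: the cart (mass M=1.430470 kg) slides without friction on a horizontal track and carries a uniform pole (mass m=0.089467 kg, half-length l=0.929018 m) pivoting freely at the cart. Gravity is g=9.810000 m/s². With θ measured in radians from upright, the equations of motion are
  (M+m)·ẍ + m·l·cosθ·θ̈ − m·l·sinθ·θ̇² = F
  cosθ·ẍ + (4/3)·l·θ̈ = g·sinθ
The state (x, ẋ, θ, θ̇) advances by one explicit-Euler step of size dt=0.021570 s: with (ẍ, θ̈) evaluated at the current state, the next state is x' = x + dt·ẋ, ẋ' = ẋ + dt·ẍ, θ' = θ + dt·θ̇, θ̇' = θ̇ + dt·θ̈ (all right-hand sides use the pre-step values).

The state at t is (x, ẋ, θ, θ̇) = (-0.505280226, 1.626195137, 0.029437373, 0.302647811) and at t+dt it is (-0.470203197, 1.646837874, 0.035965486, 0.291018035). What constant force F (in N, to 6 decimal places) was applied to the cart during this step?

F = 1.409579 N

ẍ = (ẋ'−ẋ)/dt = (1.646837874−1.626195137)/0.021570 = 0.957011
θ̈ = (θ̇'−θ̇)/dt = (0.291018035−0.302647811)/0.021570 = -0.539164
sinθ=0.029433, cosθ=0.999567
F = (M+m)·ẍ + m·l·cosθ·θ̈ − m·l·sinθ·θ̇² = 1.454597 + -0.044794 − 0.000224 = 1.409579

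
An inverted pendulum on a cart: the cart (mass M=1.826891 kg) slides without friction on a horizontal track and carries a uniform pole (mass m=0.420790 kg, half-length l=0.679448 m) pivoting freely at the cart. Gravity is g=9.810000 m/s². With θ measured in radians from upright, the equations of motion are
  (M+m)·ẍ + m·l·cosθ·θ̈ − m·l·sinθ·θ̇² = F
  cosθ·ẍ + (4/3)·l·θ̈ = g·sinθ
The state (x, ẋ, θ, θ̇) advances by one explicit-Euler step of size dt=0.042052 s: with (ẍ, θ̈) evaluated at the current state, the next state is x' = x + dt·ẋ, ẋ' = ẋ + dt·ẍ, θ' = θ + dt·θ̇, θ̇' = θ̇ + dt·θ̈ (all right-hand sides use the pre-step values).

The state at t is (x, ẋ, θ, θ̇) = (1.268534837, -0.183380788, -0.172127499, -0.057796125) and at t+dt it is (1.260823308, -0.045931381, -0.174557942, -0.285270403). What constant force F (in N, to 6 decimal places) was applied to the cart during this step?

F = 5.823132 N

ẍ = (ẋ'−ẋ)/dt = (-0.045931381−-0.183380788)/0.042052 = 3.268558
θ̈ = (θ̇'−θ̇)/dt = (-0.285270403−-0.057796125)/0.042052 = -5.409357
sinθ=-0.171279, cosθ=0.985223
F = (M+m)·ẍ + m·l·cosθ·θ̈ − m·l·sinθ·θ̇² = 7.346676 + -1.523708 − -0.000164 = 5.823132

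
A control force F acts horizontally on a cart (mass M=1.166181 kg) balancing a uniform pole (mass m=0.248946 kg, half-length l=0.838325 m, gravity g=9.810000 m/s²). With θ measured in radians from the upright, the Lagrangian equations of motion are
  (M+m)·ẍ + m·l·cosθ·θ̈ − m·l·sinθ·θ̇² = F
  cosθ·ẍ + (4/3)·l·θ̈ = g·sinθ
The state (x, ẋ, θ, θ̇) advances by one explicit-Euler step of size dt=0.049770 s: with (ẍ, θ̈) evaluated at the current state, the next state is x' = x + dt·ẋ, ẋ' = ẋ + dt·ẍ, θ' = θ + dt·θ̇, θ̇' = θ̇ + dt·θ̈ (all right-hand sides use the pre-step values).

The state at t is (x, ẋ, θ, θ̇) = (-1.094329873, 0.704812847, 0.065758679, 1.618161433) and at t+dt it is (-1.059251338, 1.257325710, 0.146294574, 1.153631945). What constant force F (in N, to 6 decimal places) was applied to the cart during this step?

ẍ = (ẋ'−ẋ)/dt = (1.257325710−0.704812847)/0.049770 = 11.101323
θ̈ = (θ̇'−θ̇)/dt = (1.153631945−1.618161433)/0.049770 = -9.333524
sinθ=0.065711, cosθ=0.997839
F = (M+m)·ẍ + m·l·cosθ·θ̈ − m·l·sinθ·θ̇² = 15.709782 + -1.943675 − 0.035909 = 13.730199

F = 13.730199 N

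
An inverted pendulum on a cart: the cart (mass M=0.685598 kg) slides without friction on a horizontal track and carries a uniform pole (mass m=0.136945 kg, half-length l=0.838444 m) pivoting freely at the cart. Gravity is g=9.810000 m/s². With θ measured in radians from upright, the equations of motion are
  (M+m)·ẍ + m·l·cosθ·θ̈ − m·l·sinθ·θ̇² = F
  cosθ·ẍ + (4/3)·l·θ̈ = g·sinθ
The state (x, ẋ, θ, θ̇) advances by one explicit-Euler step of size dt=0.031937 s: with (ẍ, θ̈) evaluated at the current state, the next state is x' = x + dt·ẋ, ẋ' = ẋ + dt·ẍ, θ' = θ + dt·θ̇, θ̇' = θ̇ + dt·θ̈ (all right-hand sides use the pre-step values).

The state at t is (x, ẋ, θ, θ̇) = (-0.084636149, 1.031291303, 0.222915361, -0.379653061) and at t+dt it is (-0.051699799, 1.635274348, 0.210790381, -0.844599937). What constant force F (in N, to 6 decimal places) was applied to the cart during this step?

ẍ = (ẋ'−ẋ)/dt = (1.635274348−1.031291303)/0.031937 = 18.911703
θ̈ = (θ̇'−θ̇)/dt = (-0.844599937−-0.379653061)/0.031937 = -14.558251
sinθ=0.221074, cosθ=0.975257
F = (M+m)·ẍ + m·l·cosθ·θ̈ − m·l·sinθ·θ̇² = 15.555689 + -1.630229 − 0.003659 = 13.921801

F = 13.921801 N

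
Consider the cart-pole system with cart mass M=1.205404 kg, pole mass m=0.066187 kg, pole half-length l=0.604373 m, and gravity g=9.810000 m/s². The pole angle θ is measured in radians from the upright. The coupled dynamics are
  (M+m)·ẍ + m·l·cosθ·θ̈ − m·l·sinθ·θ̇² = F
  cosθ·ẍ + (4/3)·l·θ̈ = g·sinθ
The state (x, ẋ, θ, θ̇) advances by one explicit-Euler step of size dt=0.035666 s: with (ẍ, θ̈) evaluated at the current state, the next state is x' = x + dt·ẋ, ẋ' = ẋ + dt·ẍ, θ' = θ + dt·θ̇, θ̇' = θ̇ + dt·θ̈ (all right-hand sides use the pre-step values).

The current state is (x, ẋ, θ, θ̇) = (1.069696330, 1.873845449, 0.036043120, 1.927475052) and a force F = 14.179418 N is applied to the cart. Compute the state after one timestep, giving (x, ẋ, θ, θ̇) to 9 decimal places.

sinθ=0.036035317, cosθ=0.999350517
temp = (F + m·l·θ̇²·sinθ)/(M+m) = (14.179418 + 0.005355298)/1.271591 = 11.155138168
θ̈ = (g·sinθ − cosθ·temp)/(l·(4/3 − m·cos²θ/(M+m))) = -13.938788005
ẍ = temp − m·l·θ̈·cosθ/(M+m) = 11.593338961
Euler: x'=1.069696330+0.035666·1.873845449=1.136528902, ẋ'=1.873845449+0.035666·11.593338961=2.287333476
       θ'=0.036043120+0.035666·1.927475052=0.104788445, θ̇'=1.927475052+0.035666·-13.938788005=1.430334239

(1.136528902, 2.287333476, 0.104788445, 1.430334239)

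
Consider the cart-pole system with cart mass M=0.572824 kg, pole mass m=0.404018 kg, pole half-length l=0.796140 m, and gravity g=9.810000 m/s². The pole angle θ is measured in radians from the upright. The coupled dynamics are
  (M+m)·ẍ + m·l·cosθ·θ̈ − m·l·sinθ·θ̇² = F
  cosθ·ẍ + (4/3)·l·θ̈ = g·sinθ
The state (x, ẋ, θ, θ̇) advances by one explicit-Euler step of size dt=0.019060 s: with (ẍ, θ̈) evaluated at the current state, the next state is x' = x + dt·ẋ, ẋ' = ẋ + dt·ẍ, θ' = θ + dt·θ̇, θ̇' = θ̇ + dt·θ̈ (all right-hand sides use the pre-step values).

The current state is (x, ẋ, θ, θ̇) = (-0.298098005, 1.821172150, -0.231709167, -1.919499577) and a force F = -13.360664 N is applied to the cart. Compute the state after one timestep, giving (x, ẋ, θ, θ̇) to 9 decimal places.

(-0.263386464, 1.462842798, -0.268294829, -1.631407881)

sinθ=-0.229641348, cosθ=0.973275321
temp = (F + m·l·θ̇²·sinθ)/(M+m) = (-13.360664 + -0.272154982)/0.976842 = -13.956012315
θ̈ = (g·sinθ − cosθ·temp)/(l·(4/3 − m·cos²θ/(M+m))) = 15.114989321
ẍ = temp − m·l·θ̈·cosθ/(M+m) = -18.800070944
Euler: x'=-0.298098005+0.019060·1.821172150=-0.263386464, ẋ'=1.821172150+0.019060·-18.800070944=1.462842798
       θ'=-0.231709167+0.019060·-1.919499577=-0.268294829, θ̇'=-1.919499577+0.019060·15.114989321=-1.631407881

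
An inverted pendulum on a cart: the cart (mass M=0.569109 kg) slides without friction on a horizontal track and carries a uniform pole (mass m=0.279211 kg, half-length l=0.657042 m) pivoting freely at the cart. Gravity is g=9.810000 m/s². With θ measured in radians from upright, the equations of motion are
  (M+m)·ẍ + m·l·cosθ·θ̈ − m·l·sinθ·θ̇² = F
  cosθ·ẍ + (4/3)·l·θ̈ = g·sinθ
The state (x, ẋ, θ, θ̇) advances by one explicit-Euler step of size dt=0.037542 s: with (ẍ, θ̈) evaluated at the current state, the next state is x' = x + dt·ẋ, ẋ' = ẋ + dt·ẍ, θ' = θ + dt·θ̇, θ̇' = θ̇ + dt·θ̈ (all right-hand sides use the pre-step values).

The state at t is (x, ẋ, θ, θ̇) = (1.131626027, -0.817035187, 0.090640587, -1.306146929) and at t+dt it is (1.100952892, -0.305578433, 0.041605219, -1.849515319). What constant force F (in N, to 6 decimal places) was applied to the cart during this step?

ẍ = (ẋ'−ẋ)/dt = (-0.305578433−-0.817035187)/0.037542 = 13.623588
θ̈ = (θ̇'−θ̇)/dt = (-1.849515319−-1.306146929)/0.037542 = -14.473613
sinθ=0.090517, cosθ=0.995895
F = (M+m)·ẍ + m·l·cosθ·θ̈ − m·l·sinθ·θ̇² = 11.557162 + -2.644333 − 0.028329 = 8.884500

F = 8.884500 N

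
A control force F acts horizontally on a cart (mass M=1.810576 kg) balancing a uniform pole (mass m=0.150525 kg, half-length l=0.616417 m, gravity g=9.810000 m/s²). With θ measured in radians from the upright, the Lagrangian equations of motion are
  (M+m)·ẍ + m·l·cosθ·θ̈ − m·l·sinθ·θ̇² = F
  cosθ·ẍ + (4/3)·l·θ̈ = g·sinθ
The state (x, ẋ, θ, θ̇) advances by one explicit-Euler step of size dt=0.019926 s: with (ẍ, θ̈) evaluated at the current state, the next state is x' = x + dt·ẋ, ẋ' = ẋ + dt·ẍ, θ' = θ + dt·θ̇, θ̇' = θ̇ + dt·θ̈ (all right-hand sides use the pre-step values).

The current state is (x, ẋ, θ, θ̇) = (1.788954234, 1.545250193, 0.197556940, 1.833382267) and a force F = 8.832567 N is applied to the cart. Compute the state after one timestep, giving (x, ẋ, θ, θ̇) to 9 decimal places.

(1.819744889, 1.638618685, 0.234088915, 1.768670594)

sinθ=0.196274379, cosθ=0.980549014
temp = (F + m·l·θ̇²·sinθ)/(M+m) = (8.832567 + 0.061214303)/1.961101 = 4.535096001
θ̈ = (g·sinθ − cosθ·temp)/(l·(4/3 − m·cos²θ/(M+m))) = -3.247599751
ẍ = temp − m·l·θ̈·cosθ/(M+m) = 4.685761942
Euler: x'=1.788954234+0.019926·1.545250193=1.819744889, ẋ'=1.545250193+0.019926·4.685761942=1.638618685
       θ'=0.197556940+0.019926·1.833382267=0.234088915, θ̇'=1.833382267+0.019926·-3.247599751=1.768670594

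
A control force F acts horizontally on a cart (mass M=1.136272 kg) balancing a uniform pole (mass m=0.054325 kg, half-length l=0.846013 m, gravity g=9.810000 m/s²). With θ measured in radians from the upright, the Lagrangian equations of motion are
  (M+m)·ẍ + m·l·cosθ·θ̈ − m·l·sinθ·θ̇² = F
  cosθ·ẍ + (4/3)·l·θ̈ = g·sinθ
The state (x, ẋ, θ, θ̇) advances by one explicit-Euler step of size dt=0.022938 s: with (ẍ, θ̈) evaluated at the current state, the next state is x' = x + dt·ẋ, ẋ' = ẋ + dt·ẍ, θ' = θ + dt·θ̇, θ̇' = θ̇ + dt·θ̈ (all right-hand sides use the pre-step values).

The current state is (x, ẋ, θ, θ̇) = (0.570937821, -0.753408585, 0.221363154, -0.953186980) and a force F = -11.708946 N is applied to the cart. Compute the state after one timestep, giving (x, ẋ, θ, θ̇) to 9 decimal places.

(0.553656135, -0.988110168, 0.199498951, -0.706399670)

sinθ=0.219559718, cosθ=0.975599062
temp = (F + m·l·θ̇²·sinθ)/(M+m) = (-11.708946 + 0.009168233)/1.190597 = -9.826816099
θ̈ = (g·sinθ − cosθ·temp)/(l·(4/3 − m·cos²θ/(M+m))) = 10.758885238
ẍ = temp − m·l·θ̈·cosθ/(M+m) = -10.231998559
Euler: x'=0.570937821+0.022938·-0.753408585=0.553656135, ẋ'=-0.753408585+0.022938·-10.231998559=-0.988110168
       θ'=0.221363154+0.022938·-0.953186980=0.199498951, θ̇'=-0.953186980+0.022938·10.758885238=-0.706399670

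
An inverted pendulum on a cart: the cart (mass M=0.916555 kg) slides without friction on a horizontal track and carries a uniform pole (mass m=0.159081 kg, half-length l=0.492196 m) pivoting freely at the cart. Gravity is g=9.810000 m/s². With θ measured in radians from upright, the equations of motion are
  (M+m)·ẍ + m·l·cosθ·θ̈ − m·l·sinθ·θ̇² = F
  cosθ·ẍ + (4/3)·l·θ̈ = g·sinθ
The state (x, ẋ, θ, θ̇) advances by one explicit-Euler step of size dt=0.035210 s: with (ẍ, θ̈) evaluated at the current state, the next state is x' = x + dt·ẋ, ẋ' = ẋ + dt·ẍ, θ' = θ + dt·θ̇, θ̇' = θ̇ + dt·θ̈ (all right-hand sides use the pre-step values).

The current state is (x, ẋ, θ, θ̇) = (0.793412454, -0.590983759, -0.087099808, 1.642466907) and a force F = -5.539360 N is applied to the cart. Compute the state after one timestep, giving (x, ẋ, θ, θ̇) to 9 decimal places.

(0.772603916, -0.791684594, -0.029268548, 1.901346843)

sinθ=-0.086989721, cosθ=0.996209209
temp = (F + m·l·θ̇²·sinθ)/(M+m) = (-5.539360 + -0.018374587)/1.075636 = -5.166928763
θ̈ = (g·sinθ − cosθ·temp)/(l·(4/3 − m·cos²θ/(M+m))) = 7.352454878
ẍ = temp − m·l·θ̈·cosθ/(M+m) = -5.700108926
Euler: x'=0.793412454+0.035210·-0.590983759=0.772603916, ẋ'=-0.590983759+0.035210·-5.700108926=-0.791684594
       θ'=-0.087099808+0.035210·1.642466907=-0.029268548, θ̇'=1.642466907+0.035210·7.352454878=1.901346843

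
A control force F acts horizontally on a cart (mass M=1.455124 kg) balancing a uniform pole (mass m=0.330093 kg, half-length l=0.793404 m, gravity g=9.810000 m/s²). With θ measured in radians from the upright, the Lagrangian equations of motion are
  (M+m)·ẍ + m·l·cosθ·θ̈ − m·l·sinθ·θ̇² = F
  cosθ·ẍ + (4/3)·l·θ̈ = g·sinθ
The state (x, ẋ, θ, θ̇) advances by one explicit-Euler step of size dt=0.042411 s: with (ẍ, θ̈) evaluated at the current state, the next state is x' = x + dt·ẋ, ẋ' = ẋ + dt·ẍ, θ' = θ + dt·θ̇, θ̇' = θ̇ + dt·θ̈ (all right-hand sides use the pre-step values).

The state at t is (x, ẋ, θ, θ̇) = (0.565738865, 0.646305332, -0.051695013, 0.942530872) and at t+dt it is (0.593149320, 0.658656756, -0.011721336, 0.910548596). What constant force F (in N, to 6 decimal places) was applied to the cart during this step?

F = 0.334700 N

ẍ = (ẋ'−ẋ)/dt = (0.658656756−0.646305332)/0.042411 = 0.291232
θ̈ = (θ̇'−θ̇)/dt = (0.910548596−0.942530872)/0.042411 = -0.754103
sinθ=-0.051672, cosθ=0.998664
F = (M+m)·ẍ + m·l·cosθ·θ̈ − m·l·sinθ·θ̇² = 0.519912 + -0.197234 − -0.012022 = 0.334700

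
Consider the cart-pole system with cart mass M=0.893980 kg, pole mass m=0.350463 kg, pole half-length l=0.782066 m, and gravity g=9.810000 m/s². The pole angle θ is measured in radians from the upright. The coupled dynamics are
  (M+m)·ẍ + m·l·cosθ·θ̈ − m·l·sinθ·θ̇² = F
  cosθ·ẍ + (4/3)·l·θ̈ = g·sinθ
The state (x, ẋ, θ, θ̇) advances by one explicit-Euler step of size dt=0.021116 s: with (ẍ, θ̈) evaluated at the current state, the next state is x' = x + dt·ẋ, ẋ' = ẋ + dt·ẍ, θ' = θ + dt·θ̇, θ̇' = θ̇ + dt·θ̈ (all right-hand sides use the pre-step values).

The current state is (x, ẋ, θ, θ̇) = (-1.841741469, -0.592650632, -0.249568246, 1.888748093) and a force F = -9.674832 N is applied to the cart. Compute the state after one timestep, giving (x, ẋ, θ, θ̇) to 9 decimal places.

(-1.854255880, -0.789478946, -0.209685441, 2.022593422)

sinθ=-0.246985604, cosθ=0.969019149
temp = (F + m·l·θ̇²·sinθ)/(M+m) = (-9.674832 + -0.241493418)/1.244443 = -7.968485032
θ̈ = (g·sinθ − cosθ·temp)/(l·(4/3 − m·cos²θ/(M+m))) = 6.338574011
ẍ = temp − m·l·θ̈·cosθ/(M+m) = -9.321287838
Euler: x'=-1.841741469+0.021116·-0.592650632=-1.854255880, ẋ'=-0.592650632+0.021116·-9.321287838=-0.789478946
       θ'=-0.249568246+0.021116·1.888748093=-0.209685441, θ̇'=1.888748093+0.021116·6.338574011=2.022593422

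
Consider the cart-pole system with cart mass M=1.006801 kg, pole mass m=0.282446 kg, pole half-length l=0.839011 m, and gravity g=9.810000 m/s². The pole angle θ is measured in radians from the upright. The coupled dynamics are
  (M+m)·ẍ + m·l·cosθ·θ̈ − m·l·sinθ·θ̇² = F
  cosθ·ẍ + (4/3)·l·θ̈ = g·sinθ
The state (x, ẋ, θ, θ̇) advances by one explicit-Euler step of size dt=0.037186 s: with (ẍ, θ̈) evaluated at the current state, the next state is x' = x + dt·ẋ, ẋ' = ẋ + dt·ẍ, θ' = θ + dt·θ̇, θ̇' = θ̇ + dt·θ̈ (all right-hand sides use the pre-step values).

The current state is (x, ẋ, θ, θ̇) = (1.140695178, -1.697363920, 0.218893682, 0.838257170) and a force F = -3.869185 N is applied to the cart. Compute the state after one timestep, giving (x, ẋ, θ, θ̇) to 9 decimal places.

(1.077577003, -1.843505896, 0.250065113, 1.036588788)

sinθ=0.217149837, cosθ=0.976138283
temp = (F + m·l·θ̇²·sinθ)/(M+m) = (-3.869185 + 0.036159061)/1.289247 = -2.973073382
θ̈ = (g·sinθ − cosθ·temp)/(l·(4/3 − m·cos²θ/(M+m))) = 5.333502326
ẍ = temp − m·l·θ̈·cosθ/(M+m) = -3.930026780
Euler: x'=1.140695178+0.037186·-1.697363920=1.077577003, ẋ'=-1.697363920+0.037186·-3.930026780=-1.843505896
       θ'=0.218893682+0.037186·0.838257170=0.250065113, θ̇'=0.838257170+0.037186·5.333502326=1.036588788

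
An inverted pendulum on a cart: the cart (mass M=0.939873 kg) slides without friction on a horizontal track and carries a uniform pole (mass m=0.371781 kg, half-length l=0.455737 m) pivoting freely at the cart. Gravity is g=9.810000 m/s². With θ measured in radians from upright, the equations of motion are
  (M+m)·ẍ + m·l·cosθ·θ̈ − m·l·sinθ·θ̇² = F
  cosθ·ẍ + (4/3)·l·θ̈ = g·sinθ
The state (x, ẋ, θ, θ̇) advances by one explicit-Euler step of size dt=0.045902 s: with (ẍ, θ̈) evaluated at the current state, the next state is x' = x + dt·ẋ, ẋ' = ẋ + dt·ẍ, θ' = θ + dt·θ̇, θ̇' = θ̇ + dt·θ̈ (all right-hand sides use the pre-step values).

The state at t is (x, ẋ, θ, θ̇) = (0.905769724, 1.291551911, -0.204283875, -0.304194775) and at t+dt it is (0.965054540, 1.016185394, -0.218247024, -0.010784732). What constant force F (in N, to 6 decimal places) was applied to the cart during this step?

F = -6.804923 N

ẍ = (ẋ'−ẋ)/dt = (1.016185394−1.291551911)/0.045902 = -5.999009
θ̈ = (θ̇'−θ̇)/dt = (-0.010784732−-0.304194775)/0.045902 = 6.392097
sinθ=-0.202866, cosθ=0.979207
F = (M+m)·ẍ + m·l·cosθ·θ̈ − m·l·sinθ·θ̇² = -7.868624 + 1.060521 − -0.003181 = -6.804923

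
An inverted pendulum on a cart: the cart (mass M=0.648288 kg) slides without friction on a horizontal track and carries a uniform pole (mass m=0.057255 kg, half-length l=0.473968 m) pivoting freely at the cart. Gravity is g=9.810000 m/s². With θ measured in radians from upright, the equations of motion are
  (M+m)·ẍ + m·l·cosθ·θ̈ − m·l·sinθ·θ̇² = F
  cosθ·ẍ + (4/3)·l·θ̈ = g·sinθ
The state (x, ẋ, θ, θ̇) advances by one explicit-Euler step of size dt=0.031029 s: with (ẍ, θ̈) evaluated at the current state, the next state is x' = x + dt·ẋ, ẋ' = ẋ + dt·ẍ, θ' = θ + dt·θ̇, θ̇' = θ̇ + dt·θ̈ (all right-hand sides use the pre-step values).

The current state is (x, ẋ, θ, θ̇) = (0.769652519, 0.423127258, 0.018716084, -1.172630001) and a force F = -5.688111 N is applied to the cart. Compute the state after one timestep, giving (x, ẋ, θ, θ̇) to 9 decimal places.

(0.782781735, 0.156428146, -0.017669452, -0.741668720)

sinθ=0.018714991, cosθ=0.999824859
temp = (F + m·l·θ̇²·sinθ)/(M+m) = (-5.688111 + 0.000698352)/0.705543 = -8.061043265
θ̈ = (g·sinθ − cosθ·temp)/(l·(4/3 − m·cos²θ/(M+m))) = 13.888983895
ẍ = temp − m·l·θ̈·cosθ/(M+m) = -8.595156523
Euler: x'=0.769652519+0.031029·0.423127258=0.782781735, ẋ'=0.423127258+0.031029·-8.595156523=0.156428146
       θ'=0.018716084+0.031029·-1.172630001=-0.017669452, θ̇'=-1.172630001+0.031029·13.888983895=-0.741668720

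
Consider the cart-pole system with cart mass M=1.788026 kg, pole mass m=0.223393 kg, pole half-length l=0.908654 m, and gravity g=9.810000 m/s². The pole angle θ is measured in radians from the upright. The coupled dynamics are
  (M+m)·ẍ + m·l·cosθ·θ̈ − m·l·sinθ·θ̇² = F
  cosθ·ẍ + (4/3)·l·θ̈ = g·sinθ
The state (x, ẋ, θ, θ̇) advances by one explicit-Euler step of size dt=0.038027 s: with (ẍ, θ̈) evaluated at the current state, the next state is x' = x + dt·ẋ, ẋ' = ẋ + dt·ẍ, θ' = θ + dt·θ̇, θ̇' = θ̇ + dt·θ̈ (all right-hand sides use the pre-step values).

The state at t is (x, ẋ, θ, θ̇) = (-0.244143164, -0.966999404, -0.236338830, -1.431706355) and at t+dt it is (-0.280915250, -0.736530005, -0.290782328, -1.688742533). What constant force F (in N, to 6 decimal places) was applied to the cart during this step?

F = 10.954075 N

ẍ = (ẋ'−ẋ)/dt = (-0.736530005−-0.966999404)/0.038027 = 6.060678
θ̈ = (θ̇'−θ̇)/dt = (-1.688742533−-1.431706355)/0.038027 = -6.759307
sinθ=-0.234145, cosθ=0.972202
F = (M+m)·ẍ + m·l·cosθ·θ̈ − m·l·sinθ·θ̇² = 12.190563 + -1.333910 − -0.097423 = 10.954075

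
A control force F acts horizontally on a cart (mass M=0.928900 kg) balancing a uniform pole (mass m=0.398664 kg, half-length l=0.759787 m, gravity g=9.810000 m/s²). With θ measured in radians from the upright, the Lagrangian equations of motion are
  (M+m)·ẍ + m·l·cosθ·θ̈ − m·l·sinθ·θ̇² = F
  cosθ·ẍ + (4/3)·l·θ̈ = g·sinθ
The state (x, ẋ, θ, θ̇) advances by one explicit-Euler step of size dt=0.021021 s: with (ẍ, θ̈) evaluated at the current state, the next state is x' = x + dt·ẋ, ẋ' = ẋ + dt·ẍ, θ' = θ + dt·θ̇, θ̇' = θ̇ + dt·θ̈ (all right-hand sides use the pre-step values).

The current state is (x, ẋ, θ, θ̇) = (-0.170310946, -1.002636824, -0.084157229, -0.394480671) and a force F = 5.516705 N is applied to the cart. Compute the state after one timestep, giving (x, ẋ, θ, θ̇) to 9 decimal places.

(-0.191387375, -0.885191989, -0.092449607, -0.527113178)

sinθ=-0.084057924, cosθ=0.996460870
temp = (F + m·l·θ̇²·sinθ)/(M+m) = (5.516705 + -0.003962133)/1.327564 = 4.152525127
θ̈ = (g·sinθ − cosθ·temp)/(l·(4/3 − m·cos²θ/(M+m))) = -6.309524131
ẍ = temp − m·l·θ̈·cosθ/(M+m) = 5.587024181
Euler: x'=-0.170310946+0.021021·-1.002636824=-0.191387375, ẋ'=-1.002636824+0.021021·5.587024181=-0.885191989
       θ'=-0.084157229+0.021021·-0.394480671=-0.092449607, θ̇'=-0.394480671+0.021021·-6.309524131=-0.527113178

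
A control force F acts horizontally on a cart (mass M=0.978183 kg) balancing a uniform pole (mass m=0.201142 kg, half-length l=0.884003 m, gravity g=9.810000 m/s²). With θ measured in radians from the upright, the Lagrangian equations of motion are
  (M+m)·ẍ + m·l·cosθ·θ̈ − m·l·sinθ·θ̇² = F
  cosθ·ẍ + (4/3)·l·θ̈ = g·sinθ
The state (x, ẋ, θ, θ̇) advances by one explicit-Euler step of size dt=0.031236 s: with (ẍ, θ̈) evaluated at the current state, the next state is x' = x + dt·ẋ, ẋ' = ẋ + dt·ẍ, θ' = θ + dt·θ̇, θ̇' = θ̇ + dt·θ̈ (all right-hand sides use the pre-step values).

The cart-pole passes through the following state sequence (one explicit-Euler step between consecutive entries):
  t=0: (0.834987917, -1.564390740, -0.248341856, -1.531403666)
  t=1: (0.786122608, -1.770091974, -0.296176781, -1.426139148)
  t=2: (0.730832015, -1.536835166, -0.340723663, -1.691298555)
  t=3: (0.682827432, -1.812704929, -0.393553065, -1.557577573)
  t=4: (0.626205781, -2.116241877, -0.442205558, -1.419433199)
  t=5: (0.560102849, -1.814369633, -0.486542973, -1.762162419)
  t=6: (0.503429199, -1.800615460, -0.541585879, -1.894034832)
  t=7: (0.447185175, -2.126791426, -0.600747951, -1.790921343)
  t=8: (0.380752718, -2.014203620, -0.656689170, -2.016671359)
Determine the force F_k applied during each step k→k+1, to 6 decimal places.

F_0 = -7.082985 N
F_1 = 7.468543 N
F_2 = -9.528139 N
F_3 = -10.568446 N
F_4 = 9.787276 N
F_5 = 0.113891 N
F_6 = -11.483086 N
F_7 = 3.513084 N

step 0→1:
  ẍ = (ẋ'−ẋ)/dt = (-1.770091974−-1.564390740)/0.031236 = -6.585390
  θ̈ = (θ̇'−θ̇)/dt = (-1.426139148−-1.531403666)/0.031236 = 3.369974
  sinθ=-0.245797, cosθ=0.969321
  F = (M+m)·ẍ + m·l·cosθ·θ̈ − m·l·sinθ·θ̇² = -7.766315 + 0.580832 − -0.102497 = -7.082985
step 1→2:
  ẍ = (ẋ'−ẋ)/dt = (-1.536835166−-1.770091974)/0.031236 = 7.467563
  θ̈ = (θ̇'−θ̇)/dt = (-1.691298555−-1.426139148)/0.031236 = -8.488904
  sinθ=-0.291866, cosθ=0.956459
  F = (M+m)·ẍ + m·l·cosθ·θ̈ − m·l·sinθ·θ̇² = 8.806684 + -1.443692 − -0.105551 = 7.468543
step 2→3:
  ẍ = (ẋ'−ẋ)/dt = (-1.812704929−-1.536835166)/0.031236 = -8.831789
  θ̈ = (θ̇'−θ̇)/dt = (-1.557577573−-1.691298555)/0.031236 = 4.280989
  sinθ=-0.334169, cosθ=0.942513
  F = (M+m)·ẍ + m·l·cosθ·θ̈ − m·l·sinθ·θ̇² = -10.415550 + 0.717444 − -0.169967 = -9.528139
step 3→4:
  ẍ = (ẋ'−ẋ)/dt = (-2.116241877−-1.812704929)/0.031236 = -9.717536
  θ̈ = (θ̇'−θ̇)/dt = (-1.419433199−-1.557577573)/0.031236 = 4.422601
  sinθ=-0.383472, cosθ=0.923552
  F = (M+m)·ẍ + m·l·cosθ·θ̈ − m·l·sinθ·θ̇² = -11.460133 + 0.726266 − -0.165421 = -10.568446
step 4→5:
  ẍ = (ẋ'−ẋ)/dt = (-1.814369633−-2.116241877)/0.031236 = 9.664241
  θ̈ = (θ̇'−θ̇)/dt = (-1.762162419−-1.419433199)/0.031236 = -10.972251
  sinθ=-0.427934, cosθ=0.903810
  F = (M+m)·ẍ + m·l·cosθ·θ̈ − m·l·sinθ·θ̇² = 11.397281 + -1.763313 − -0.153307 = 9.787276
step 5→6:
  ẍ = (ẋ'−ẋ)/dt = (-1.800615460−-1.814369633)/0.031236 = 0.440331
  θ̈ = (θ̇'−θ̇)/dt = (-1.894034832−-1.762162419)/0.031236 = -4.221809
  sinθ=-0.467573, cosθ=0.883955
  F = (M+m)·ẍ + m·l·cosθ·θ̈ − m·l·sinθ·θ̇² = 0.519293 + -0.663567 − -0.258165 = 0.113891
step 6→7:
  ẍ = (ẋ'−ẋ)/dt = (-2.126791426−-1.800615460)/0.031236 = -10.442309
  θ̈ = (θ̇'−θ̇)/dt = (-1.790921343−-1.894034832)/0.031236 = 3.301111
  sinθ=-0.515496, cosθ=0.856892
  F = (M+m)·ẍ + m·l·cosθ·θ̈ − m·l·sinθ·θ̇² = -12.314876 + 0.502971 − -0.328819 = -11.483086
step 7→8:
  ẍ = (ẋ'−ẋ)/dt = (-2.014203620−-2.126791426)/0.031236 = 3.604425
  θ̈ = (θ̇'−θ̇)/dt = (-2.016671359−-1.790921343)/0.031236 = -7.227238
  sinθ=-0.565260, cosθ=0.824913
  F = (M+m)·ẍ + m·l·cosθ·θ̈ − m·l·sinθ·θ̇² = 4.250788 + -1.060076 − -0.322372 = 3.513084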